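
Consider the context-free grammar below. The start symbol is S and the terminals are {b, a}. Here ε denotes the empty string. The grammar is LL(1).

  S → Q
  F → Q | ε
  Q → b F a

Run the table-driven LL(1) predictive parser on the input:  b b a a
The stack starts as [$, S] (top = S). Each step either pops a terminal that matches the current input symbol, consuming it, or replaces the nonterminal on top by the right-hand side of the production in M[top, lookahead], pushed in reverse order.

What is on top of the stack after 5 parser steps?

b

     Stack    Input      Action
  1  $ S      b b a a $  expand S → Q
  2  $ Q      b b a a $  expand Q → b F a
  3  $ a F b  b b a a $  match b
  4  $ a F    b a a $    expand F → Q
  5  $ a Q    b a a $    expand Q → b F a
Stack after step 5: $ a a F b (top = b).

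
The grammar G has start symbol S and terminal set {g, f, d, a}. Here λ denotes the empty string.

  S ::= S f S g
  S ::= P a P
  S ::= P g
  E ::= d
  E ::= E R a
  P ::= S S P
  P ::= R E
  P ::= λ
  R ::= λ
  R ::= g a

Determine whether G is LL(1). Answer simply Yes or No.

No

FIRST(S) = {a, d, g}
FIRST(E) = {d}
FIRST(P) = {λ, a, d, g}
FIRST(R) = {λ, g}
FOLLOW(S) = {$, a, d, f, g}
FOLLOW(E) = {$, a, d, f, g}
FOLLOW(P) = {$, a, d, f, g}
FOLLOW(R) = {a, d}
Cell M[E, d] receives both E ::= d and E ::= E R a — the grammar is not LL(1).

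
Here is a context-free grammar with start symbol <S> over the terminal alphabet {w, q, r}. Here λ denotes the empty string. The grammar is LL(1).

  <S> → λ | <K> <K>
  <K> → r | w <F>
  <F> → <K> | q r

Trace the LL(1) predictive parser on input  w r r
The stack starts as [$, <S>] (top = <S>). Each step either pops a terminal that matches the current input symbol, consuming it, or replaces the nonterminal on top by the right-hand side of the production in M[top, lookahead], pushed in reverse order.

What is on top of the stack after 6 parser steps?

     Stack        Input    Action
  1  $ <S>        w r r $  expand <S> → <K> <K>
  2  $ <K> <K>    w r r $  expand <K> → w <F>
  3  $ <K> <F> w  w r r $  match w
  4  $ <K> <F>    r r $    expand <F> → <K>
  5  $ <K> <K>    r r $    expand <K> → r
  6  $ <K> r      r r $    match r
Stack after step 6: $ <K> (top = <K>).

<K>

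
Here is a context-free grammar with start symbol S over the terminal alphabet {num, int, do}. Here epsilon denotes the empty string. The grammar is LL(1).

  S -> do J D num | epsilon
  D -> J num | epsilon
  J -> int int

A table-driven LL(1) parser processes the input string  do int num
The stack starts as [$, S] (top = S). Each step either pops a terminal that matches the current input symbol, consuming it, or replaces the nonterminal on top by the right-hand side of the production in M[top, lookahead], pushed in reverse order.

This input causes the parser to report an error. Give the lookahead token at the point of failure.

num

step 1: stack=$ S  input=do int num $  — expand S -> do J D num
step 2: stack=$ num D J do  input=do int num $  — match do
step 3: stack=$ num D J  input=int num $  — expand J -> int int
step 4: stack=$ num D int int  input=int num $  — match int
step 5: stack=$ num D int  input=num $  — error: top is terminal int but lookahead is num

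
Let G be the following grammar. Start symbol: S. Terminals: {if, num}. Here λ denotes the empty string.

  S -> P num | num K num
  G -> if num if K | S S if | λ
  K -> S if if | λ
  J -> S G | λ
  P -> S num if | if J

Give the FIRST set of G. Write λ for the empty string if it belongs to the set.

FIRST(S): from S->P num we get {if, num}; from S->num K num we get {num}. So FIRST(S) = {if, num}.
FIRST(G): from G->if num if K we get {if}; from G->S S if we get {if, num}; from G->λ we get {λ}. So FIRST(G) = {λ, if, num}.
FIRST(K): from K->S if if we get {if, num}; from K->λ we get {λ}. So FIRST(K) = {λ, if, num}.
FIRST(J): from J->S G we get {if, num}; from J->λ we get {λ}. So FIRST(J) = {λ, if, num}.
FIRST(P): from P->S num if we get {if, num}; from P->if J we get {if}. So FIRST(P) = {if, num}.

{λ, if, num}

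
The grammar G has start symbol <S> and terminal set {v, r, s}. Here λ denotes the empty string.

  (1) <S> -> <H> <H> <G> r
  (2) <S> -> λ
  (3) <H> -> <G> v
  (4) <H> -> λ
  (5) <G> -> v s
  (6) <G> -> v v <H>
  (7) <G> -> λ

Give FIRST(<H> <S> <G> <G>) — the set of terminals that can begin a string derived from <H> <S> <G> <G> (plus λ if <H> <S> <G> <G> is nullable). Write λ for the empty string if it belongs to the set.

FIRST(<G>) = {λ, v}
FIRST(<H>) = {λ, v}  (via <G> v)
FIRST(<S>) = {λ, r, v}  (via <H> <H> <G> r)
FIRST(<H> <S> <G> <G>): take FIRST of each symbol in turn, carrying on past any symbol whose FIRST contains λ; result {λ, r, v}.

{λ, r, v}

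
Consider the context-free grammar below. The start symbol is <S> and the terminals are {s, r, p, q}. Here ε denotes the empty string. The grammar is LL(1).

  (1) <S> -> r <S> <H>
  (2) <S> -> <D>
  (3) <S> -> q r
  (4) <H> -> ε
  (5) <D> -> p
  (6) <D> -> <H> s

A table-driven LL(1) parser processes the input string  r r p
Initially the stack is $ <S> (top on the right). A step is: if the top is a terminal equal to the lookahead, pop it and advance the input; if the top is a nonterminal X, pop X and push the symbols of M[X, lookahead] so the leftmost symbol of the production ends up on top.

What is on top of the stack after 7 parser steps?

     Stack            Input    Action
  1  $ <S>            r r p $  expand <S> -> r <S> <H>
  2  $ <H> <S> r      r r p $  match r
  3  $ <H> <S>        r p $    expand <S> -> r <S> <H>
  4  $ <H> <H> <S> r  r p $    match r
  5  $ <H> <H> <S>    p $      expand <S> -> <D>
  6  $ <H> <H> <D>    p $      expand <D> -> p
  7  $ <H> <H> p      p $      match p
Stack after step 7: $ <H> <H> (top = <H>).

<H>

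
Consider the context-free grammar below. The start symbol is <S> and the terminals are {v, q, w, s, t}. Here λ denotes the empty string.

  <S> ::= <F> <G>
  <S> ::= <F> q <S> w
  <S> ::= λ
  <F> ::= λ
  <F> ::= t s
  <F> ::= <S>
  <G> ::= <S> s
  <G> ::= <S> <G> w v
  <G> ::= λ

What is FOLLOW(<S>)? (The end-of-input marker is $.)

{$, q, s, t, w}

FIRST(<S>): from <S>::=<F> <G> we get {λ, q, s, t, w}; from <S>::=<F> q <S> w we get {q, s, t, w}; from <S>::=λ we get {λ}. So FIRST(<S>) = {λ, q, s, t, w}.
FIRST(<F>): from <F>::=λ we get {λ}; from <F>::=t s we get {t}; from <F>::=<S> we get {λ, q, s, t, w}. So FIRST(<F>) = {λ, q, s, t, w}.
FIRST(<G>): from <G>::=<S> s we get {q, s, t, w}; from <G>::=<S> <G> w v we get {q, s, t, w}; from <G>::=λ we get {λ}. So FIRST(<G>) = {λ, q, s, t, w}.
FOLLOW(<S>) includes $ since <S> is the start symbol.
FOLLOW(<S>): in <S>::=<F> q <S> w, <S> is followed by w with FIRST {w}; in <F>::=<S>, the suffix after <S> is empty, so FOLLOW(<S>) ⊇ FOLLOW(<F>) = {$, q, s, t, w}; in <G>::=<S> s, <S> is followed by s with FIRST {s}; in <G>::=<S> <G> w v, <S> is followed by <G> w v with FIRST {q, s, t, w}. Thus FOLLOW(<S>) = {$, q, s, t, w}.
FOLLOW(<F>): in <S>::=<F> <G>, <F> is followed by <G> with FIRST {λ, q, s, t, w}; in <S>::=<F> <G>, the suffix after <F> is nullable, so FOLLOW(<F>) ⊇ FOLLOW(<S>) = {$, q, s, t, w}; in <S>::=<F> q <S> w, <F> is followed by q <S> w with FIRST {q}. Thus FOLLOW(<F>) = {$, q, s, t, w}.
FOLLOW(<G>): in <S>::=<F> <G>, the suffix after <G> is empty, so FOLLOW(<G>) ⊇ FOLLOW(<S>) = {$, q, s, t, w}; in <G>::=<S> <G> w v, <G> is followed by w v with FIRST {w}. Thus FOLLOW(<G>) = {$, q, s, t, w}.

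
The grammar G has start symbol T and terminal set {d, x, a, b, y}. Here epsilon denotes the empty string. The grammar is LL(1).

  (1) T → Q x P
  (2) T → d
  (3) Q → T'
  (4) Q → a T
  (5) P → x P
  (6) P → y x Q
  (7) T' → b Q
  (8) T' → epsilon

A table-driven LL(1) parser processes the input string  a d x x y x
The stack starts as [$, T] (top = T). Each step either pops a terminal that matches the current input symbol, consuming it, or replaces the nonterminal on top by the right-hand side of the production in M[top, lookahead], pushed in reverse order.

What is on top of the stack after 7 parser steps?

step 1: stack=$ T  input=a d x x y x $  — expand T → Q x P
step 2: stack=$ P x Q  input=a d x x y x $  — expand Q → a T
step 3: stack=$ P x T a  input=a d x x y x $  — match a
step 4: stack=$ P x T  input=d x x y x $  — expand T → d
step 5: stack=$ P x d  input=d x x y x $  — match d
step 6: stack=$ P x  input=x x y x $  — match x
step 7: stack=$ P  input=x y x $  — expand P → x P
Stack after step 7: $ P x (top = x).

x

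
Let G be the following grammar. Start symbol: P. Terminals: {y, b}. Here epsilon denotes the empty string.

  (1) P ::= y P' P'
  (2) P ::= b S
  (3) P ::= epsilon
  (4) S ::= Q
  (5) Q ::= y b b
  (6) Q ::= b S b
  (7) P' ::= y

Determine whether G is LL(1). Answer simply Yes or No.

Yes

FIRST(P) = {epsilon, b, y}
FIRST(S) = {b, y}
FIRST(Q) = {b, y}
FIRST(P') = {y}
FOLLOW(P) = {$}
FOLLOW(S) = {$, b}
FOLLOW(Q) = {$, b}
FOLLOW(P') = {$, y}
Each cell of M receives at most one production.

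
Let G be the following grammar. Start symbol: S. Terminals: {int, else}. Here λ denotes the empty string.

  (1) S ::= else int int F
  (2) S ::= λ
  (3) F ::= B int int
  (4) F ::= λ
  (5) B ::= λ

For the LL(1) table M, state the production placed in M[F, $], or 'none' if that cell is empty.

FIRST(S) = {λ, else}
FIRST(B) = {λ}
FIRST(F) = {λ, int}  (via B int int)
FOLLOW(S) includes $ since S is the start symbol.
FOLLOW(S): S appears on no right-hand side. Thus FOLLOW(S) = {$}.
FOLLOW(F): in S::=else int int F, the suffix after F is empty, so FOLLOW(F) ⊇ FOLLOW(S) = {$}. Thus FOLLOW(F) = {$}.
For F ::= B int int: FIRST(B int int) = {int}, so it goes in M[F, t] for t ∈ {int}.
For F ::= λ: FIRST(λ) = {λ}, so it goes in M[F, t] for t ∈ {}; since λ ∈ FIRST, also for every t ∈ FOLLOW(F) = {$}.

F ::= λ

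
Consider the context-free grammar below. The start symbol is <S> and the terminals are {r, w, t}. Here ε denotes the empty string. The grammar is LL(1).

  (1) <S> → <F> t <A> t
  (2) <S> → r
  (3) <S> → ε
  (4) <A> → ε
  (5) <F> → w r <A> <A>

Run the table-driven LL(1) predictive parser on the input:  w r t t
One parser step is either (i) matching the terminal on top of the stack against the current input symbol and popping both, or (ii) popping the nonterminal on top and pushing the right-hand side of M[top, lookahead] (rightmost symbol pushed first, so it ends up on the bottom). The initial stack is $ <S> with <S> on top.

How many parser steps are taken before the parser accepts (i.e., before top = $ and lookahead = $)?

9

step 1: stack=$ <S>  input=w r t t $  — expand <S> → <F> t <A> t
step 2: stack=$ t <A> t <F>  input=w r t t $  — expand <F> → w r <A> <A>
step 3: stack=$ t <A> t <A> <A> r w  input=w r t t $  — match w
step 4: stack=$ t <A> t <A> <A> r  input=r t t $  — match r
step 5: stack=$ t <A> t <A> <A>  input=t t $  — expand <A> → ε
step 6: stack=$ t <A> t <A>  input=t t $  — expand <A> → ε
step 7: stack=$ t <A> t  input=t t $  — match t
step 8: stack=$ t <A>  input=t $  — expand <A> → ε
step 9: stack=$ t  input=t $  — match t
Accept reached after 9 steps.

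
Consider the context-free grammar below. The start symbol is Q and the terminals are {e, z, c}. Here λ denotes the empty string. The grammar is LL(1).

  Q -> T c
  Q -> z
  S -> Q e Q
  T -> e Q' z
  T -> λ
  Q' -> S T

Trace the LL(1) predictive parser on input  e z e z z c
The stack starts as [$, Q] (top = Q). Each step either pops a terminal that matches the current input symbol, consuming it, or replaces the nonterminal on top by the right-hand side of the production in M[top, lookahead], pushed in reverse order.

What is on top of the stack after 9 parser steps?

     Stack          Input          Action
  1  $ Q            e z e z z c $  expand Q -> T c
  2  $ c T          e z e z z c $  expand T -> e Q' z
  3  $ c z Q' e     e z e z z c $  match e
  4  $ c z Q'       z e z z c $    expand Q' -> S T
  5  $ c z T S      z e z z c $    expand S -> Q e Q
  6  $ c z T Q e Q  z e z z c $    expand Q -> z
  7  $ c z T Q e z  z e z z c $    match z
  8  $ c z T Q e    e z z c $      match e
  9  $ c z T Q      z z c $        expand Q -> z
Stack after step 9: $ c z T z (top = z).

z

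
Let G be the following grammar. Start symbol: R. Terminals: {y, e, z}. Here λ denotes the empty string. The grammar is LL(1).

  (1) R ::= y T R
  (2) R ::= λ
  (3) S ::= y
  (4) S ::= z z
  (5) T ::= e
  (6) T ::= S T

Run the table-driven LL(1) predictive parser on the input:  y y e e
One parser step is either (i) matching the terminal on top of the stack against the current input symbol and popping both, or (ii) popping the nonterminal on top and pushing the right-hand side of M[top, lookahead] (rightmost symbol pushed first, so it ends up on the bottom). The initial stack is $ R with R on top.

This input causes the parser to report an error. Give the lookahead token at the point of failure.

     Stack    Input      Action
  1  $ R      y y e e $  expand R ::= y T R
  2  $ R T y  y y e e $  match y
  3  $ R T    y e e $    expand T ::= S T
  4  $ R T S  y e e $    expand S ::= y
  5  $ R T y  y e e $    match y
  6  $ R T    e e $      expand T ::= e
  7  $ R e    e e $      match e
  8  $ R      e $        error: M[R, e] is empty

e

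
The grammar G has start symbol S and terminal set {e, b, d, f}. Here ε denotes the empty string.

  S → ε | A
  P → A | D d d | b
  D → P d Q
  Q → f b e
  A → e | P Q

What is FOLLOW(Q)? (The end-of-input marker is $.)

FIRST(Q): from Q→f b e we get {f}. So FIRST(Q) = {f}.
FIRST(S): from S→ε we get {ε}; from S→A we get {b, e}. So FIRST(S) = {ε, b, e}.
FIRST(P): from P→A we get {b, e}; from P→D d d we get {b, e}; from P→b we get {b}. So FIRST(P) = {b, e}.
FIRST(D): from D→P d Q we get {b, e}. So FIRST(D) = {b, e}.
FIRST(A): from A→e we get {e}; from A→P Q we get {b, e}. So FIRST(A) = {b, e}.
FOLLOW(S) includes $ since S is the start symbol.
FOLLOW(S): S appears on no right-hand side. Thus FOLLOW(S) = {$}.
FOLLOW(P): in D→P d Q, P is followed by d Q with FIRST {d}; in A→P Q, P is followed by Q with FIRST {f}. Thus FOLLOW(P) = {d, f}.
FOLLOW(D): in P→D d d, D is followed by d d with FIRST {d}. Thus FOLLOW(D) = {d}.
FOLLOW(A): in S→A, the suffix after A is empty, so FOLLOW(A) ⊇ FOLLOW(S) = {$}; in P→A, the suffix after A is empty, so FOLLOW(A) ⊇ FOLLOW(P) = {d, f}. Thus FOLLOW(A) = {$, d, f}.
FOLLOW(Q): in D→P d Q, the suffix after Q is empty, so FOLLOW(Q) ⊇ FOLLOW(D) = {d}; in A→P Q, the suffix after Q is empty, so FOLLOW(Q) ⊇ FOLLOW(A) = {$, d, f}. Thus FOLLOW(Q) = {$, d, f}.

{$, d, f}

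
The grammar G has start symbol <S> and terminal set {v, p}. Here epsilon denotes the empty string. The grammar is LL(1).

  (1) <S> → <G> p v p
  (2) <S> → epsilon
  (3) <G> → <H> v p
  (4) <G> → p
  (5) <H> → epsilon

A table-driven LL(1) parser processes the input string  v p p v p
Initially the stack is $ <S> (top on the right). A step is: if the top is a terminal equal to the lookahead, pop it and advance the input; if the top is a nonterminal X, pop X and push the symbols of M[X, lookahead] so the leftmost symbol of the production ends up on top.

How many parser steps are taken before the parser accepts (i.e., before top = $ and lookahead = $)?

8

     Stack            Input        Action
  1  $ <S>            v p p v p $  expand <S> → <G> p v p
  2  $ p v p <G>      v p p v p $  expand <G> → <H> v p
  3  $ p v p p v <H>  v p p v p $  expand <H> → epsilon
  4  $ p v p p v      v p p v p $  match v
  5  $ p v p p        p p v p $    match p
  6  $ p v p          p v p $      match p
  7  $ p v            v p $        match v
  8  $ p              p $          match p
Accept reached after 8 steps.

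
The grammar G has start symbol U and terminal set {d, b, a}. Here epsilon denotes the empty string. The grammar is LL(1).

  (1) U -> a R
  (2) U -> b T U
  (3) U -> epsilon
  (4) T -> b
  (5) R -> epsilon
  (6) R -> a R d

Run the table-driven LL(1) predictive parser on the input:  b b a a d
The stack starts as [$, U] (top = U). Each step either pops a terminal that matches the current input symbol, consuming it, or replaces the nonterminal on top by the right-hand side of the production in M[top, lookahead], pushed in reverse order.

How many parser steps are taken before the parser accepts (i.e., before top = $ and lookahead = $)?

10

step 1: stack=$ U  input=b b a a d $  — expand U -> b T U
step 2: stack=$ U T b  input=b b a a d $  — match b
step 3: stack=$ U T  input=b a a d $  — expand T -> b
step 4: stack=$ U b  input=b a a d $  — match b
step 5: stack=$ U  input=a a d $  — expand U -> a R
step 6: stack=$ R a  input=a a d $  — match a
step 7: stack=$ R  input=a d $  — expand R -> a R d
step 8: stack=$ d R a  input=a d $  — match a
step 9: stack=$ d R  input=d $  — expand R -> epsilon
step 10: stack=$ d  input=d $  — match d
Accept reached after 10 steps.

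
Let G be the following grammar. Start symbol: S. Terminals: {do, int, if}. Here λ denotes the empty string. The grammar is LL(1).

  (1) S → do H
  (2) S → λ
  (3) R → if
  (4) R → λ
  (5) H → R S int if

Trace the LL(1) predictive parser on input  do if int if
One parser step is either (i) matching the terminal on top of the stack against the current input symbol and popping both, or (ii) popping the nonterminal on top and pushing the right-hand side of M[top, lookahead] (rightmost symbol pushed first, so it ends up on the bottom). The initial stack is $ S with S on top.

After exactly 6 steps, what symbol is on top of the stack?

step 1: stack=$ S  input=do if int if $  — expand S → do H
step 2: stack=$ H do  input=do if int if $  — match do
step 3: stack=$ H  input=if int if $  — expand H → R S int if
step 4: stack=$ if int S R  input=if int if $  — expand R → if
step 5: stack=$ if int S if  input=if int if $  — match if
step 6: stack=$ if int S  input=int if $  — expand S → λ
Stack after step 6: $ if int (top = int).

int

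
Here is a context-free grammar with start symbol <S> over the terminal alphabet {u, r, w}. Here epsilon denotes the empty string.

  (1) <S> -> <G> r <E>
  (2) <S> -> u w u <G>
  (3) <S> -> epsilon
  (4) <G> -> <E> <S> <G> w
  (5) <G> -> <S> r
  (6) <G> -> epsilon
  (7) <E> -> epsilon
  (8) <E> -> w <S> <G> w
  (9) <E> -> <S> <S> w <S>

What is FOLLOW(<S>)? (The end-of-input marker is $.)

{$, r, u, w}

FIRST(<S>): from <S>-><G> r <E> we get {r, u, w}; from <S>->u w u <G> we get {u}; from <S>->epsilon we get {epsilon}. So FIRST(<S>) = {epsilon, r, u, w}.
FIRST(<E>): from <E>->epsilon we get {epsilon}; from <E>->w <S> <G> w we get {w}; from <E>-><S> <S> w <S> we get {r, u, w}. So FIRST(<E>) = {epsilon, r, u, w}.
FIRST(<G>): from <G>-><E> <S> <G> w we get {r, u, w}; from <G>-><S> r we get {r, u, w}; from <G>->epsilon we get {epsilon}. So FIRST(<G>) = {epsilon, r, u, w}.
FOLLOW(<S>) includes $ since <S> is the start symbol.
FOLLOW(<S>): in <G>-><E> <S> <G> w, <S> is followed by <G> w with FIRST {r, u, w}; in <G>-><S> r, <S> is followed by r with FIRST {r}; in <E>->w <S> <G> w, <S> is followed by <G> w with FIRST {r, u, w}; in <E>-><S> <S> w <S> (occurrence 1), <S> is followed by <S> w <S> with FIRST {r, u, w}; in <E>-><S> <S> w <S> (occurrence 2), <S> is followed by w <S> with FIRST {w}; in <E>-><S> <S> w <S> (occurrence 3), the suffix after <S> is empty, so FOLLOW(<S>) ⊇ FOLLOW(<E>) = {$, r, u, w}. Thus FOLLOW(<S>) = {$, r, u, w}.
FOLLOW(<G>): in <S>-><G> r <E>, <G> is followed by r <E> with FIRST {r}; in <S>->u w u <G>, the suffix after <G> is empty, so FOLLOW(<G>) ⊇ FOLLOW(<S>) = {$, r, u, w}; in <G>-><E> <S> <G> w, <G> is followed by w with FIRST {w}; in <E>->w <S> <G> w, <G> is followed by w with FIRST {w}. Thus FOLLOW(<G>) = {$, r, u, w}.
FOLLOW(<E>): in <S>-><G> r <E>, the suffix after <E> is empty, so FOLLOW(<E>) ⊇ FOLLOW(<S>) = {$, r, u, w}; in <G>-><E> <S> <G> w, <E> is followed by <S> <G> w with FIRST {r, u, w}. Thus FOLLOW(<E>) = {$, r, u, w}.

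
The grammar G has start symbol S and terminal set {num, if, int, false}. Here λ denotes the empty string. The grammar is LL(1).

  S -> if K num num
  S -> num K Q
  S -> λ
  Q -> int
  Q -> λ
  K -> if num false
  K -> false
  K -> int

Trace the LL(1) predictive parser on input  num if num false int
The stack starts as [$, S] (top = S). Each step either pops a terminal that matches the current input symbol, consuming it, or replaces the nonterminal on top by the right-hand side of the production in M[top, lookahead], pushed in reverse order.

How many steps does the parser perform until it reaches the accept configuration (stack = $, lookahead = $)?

step 1: stack=$ S  input=num if num false int $  — expand S -> num K Q
step 2: stack=$ Q K num  input=num if num false int $  — match num
step 3: stack=$ Q K  input=if num false int $  — expand K -> if num false
step 4: stack=$ Q false num if  input=if num false int $  — match if
step 5: stack=$ Q false num  input=num false int $  — match num
step 6: stack=$ Q false  input=false int $  — match false
step 7: stack=$ Q  input=int $  — expand Q -> int
step 8: stack=$ int  input=int $  — match int
Accept reached after 8 steps.

8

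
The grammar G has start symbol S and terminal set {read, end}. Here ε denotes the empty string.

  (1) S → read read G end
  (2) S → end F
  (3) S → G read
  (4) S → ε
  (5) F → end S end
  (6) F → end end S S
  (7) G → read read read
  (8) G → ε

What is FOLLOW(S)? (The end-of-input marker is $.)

{$, end, read}

FIRST(F): from F→end S end we get {end}; from F→end end S S we get {end}. So FIRST(F) = {end}.
FIRST(G): from G→read read read we get {read}; from G→ε we get {ε}. So FIRST(G) = {ε, read}.
FIRST(S): from S→read read G end we get {read}; from S→end F we get {end}; from S→G read we get {read}; from S→ε we get {ε}. So FIRST(S) = {ε, end, read}.
FOLLOW(S) includes $ since S is the start symbol.
FOLLOW(G): in S→read read G end, G is followed by end with FIRST {end}; in S→G read, G is followed by read with FIRST {read}. Thus FOLLOW(G) = {end, read}.
FOLLOW(S): in F→end S end, S is followed by end with FIRST {end}; in F→end end S S (occurrence 1), S is followed by S with FIRST {ε, end, read}; in F→end end S S (occurrence 1), the suffix after S is nullable, so FOLLOW(S) ⊇ FOLLOW(F) = {$, end, read}; in F→end end S S (occurrence 2), the suffix after S is empty, so FOLLOW(S) ⊇ FOLLOW(F) = {$, end, read}. Thus FOLLOW(S) = {$, end, read}.
FOLLOW(F): in S→end F, the suffix after F is empty, so FOLLOW(F) ⊇ FOLLOW(S) = {$, end, read}. Thus FOLLOW(F) = {$, end, read}.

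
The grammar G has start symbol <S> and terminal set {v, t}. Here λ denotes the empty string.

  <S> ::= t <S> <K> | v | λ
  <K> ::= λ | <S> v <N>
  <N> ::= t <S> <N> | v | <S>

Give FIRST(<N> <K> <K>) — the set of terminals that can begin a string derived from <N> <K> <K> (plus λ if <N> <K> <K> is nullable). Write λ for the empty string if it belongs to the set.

{λ, t, v}

FIRST(<S>): from <S>::=t <S> <K> we get {t}; from <S>::=v we get {v}; from <S>::=λ we get {λ}. So FIRST(<S>) = {λ, t, v}.
FIRST(<K>): from <K>::=λ we get {λ}; from <K>::=<S> v <N> we get {t, v}. So FIRST(<K>) = {λ, t, v}.
FIRST(<N>): from <N>::=t <S> <N> we get {t}; from <N>::=v we get {v}; from <N>::=<S> we get {λ, t, v}. So FIRST(<N>) = {λ, t, v}.
FIRST(<N> <K> <K>): take FIRST of each symbol in turn, carrying on past any symbol whose FIRST contains λ; result {λ, t, v}.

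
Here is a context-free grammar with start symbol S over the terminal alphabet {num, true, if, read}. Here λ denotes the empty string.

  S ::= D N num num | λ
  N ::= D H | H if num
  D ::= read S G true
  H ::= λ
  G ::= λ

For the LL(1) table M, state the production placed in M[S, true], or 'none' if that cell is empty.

FIRST(D): from D::=read S G true we get {read}. So FIRST(D) = {read}.
FIRST(H): from H::=λ we get {λ}. So FIRST(H) = {λ}.
FIRST(G): from G::=λ we get {λ}. So FIRST(G) = {λ}.
FIRST(S): from S::=D N num num we get {read}; from S::=λ we get {λ}. So FIRST(S) = {λ, read}.
FIRST(N): from N::=D H we get {read}; from N::=H if num we get {if}. So FIRST(N) = {if, read}.
FOLLOW(S) includes $ since S is the start symbol.
FOLLOW(S): in D::=read S G true, S is followed by G true with FIRST {true}. Thus FOLLOW(S) = {$, true}.
For S ::= D N num num: FIRST(D N num num) = {read}, so it goes in M[S, t] for t ∈ {read}.
For S ::= λ: FIRST(λ) = {λ}, so it goes in M[S, t] for t ∈ {}; since λ ∈ FIRST, also for every t ∈ FOLLOW(S) = {$, true}.

S ::= λ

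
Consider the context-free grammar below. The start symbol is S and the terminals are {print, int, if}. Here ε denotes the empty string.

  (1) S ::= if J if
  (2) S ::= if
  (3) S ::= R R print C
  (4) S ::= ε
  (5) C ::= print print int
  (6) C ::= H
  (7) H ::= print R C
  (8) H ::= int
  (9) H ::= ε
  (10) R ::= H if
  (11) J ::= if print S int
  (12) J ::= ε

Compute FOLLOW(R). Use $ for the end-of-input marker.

{$, if, int, print}

FIRST(H) = {ε, int, print}
FIRST(J) = {ε, if}
FIRST(C) = {ε, int, print}  (via H)
FIRST(R) = {if, int, print}  (via H if)
FIRST(S) = {ε, if, int, print}  (via R R print C)
FOLLOW(S) includes $ since S is the start symbol.
FOLLOW(S): in J::=if print S int, S is followed by int with FIRST {int}. Thus FOLLOW(S) = {$, int}.
FOLLOW(J): in S::=if J if, J is followed by if with FIRST {if}. Thus FOLLOW(J) = {if}.
FOLLOW(C): in S::=R R print C, the suffix after C is empty, so FOLLOW(C) ⊇ FOLLOW(S) = {$, int}; in H::=print R C, the suffix after C is empty, so FOLLOW(C) ⊇ FOLLOW(H) = {$, if, int}. Thus FOLLOW(C) = {$, if, int}.
FOLLOW(H): in C::=H, the suffix after H is empty, so FOLLOW(H) ⊇ FOLLOW(C) = {$, if, int}; in R::=H if, H is followed by if with FIRST {if}. Thus FOLLOW(H) = {$, if, int}.
FOLLOW(R): in S::=R R print C (occurrence 1), R is followed by R print C with FIRST {if, int, print}; in S::=R R print C (occurrence 2), R is followed by print C with FIRST {print}; in H::=print R C, R is followed by C with FIRST {ε, int, print}; in H::=print R C, the suffix after R is nullable, so FOLLOW(R) ⊇ FOLLOW(H) = {$, if, int}. Thus FOLLOW(R) = {$, if, int, print}.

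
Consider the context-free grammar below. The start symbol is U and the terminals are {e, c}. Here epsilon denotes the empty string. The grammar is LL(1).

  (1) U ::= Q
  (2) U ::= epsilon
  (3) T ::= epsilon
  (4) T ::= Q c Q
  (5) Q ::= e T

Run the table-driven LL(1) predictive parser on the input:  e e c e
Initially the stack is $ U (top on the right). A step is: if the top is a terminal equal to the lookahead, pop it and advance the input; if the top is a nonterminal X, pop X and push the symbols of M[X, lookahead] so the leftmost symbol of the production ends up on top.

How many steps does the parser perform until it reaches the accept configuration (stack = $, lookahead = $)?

11

      Stack      Input      Action
   1  $ U        e e c e $  expand U ::= Q
   2  $ Q        e e c e $  expand Q ::= e T
   3  $ T e      e e c e $  match e
   4  $ T        e c e $    expand T ::= Q c Q
   5  $ Q c Q    e c e $    expand Q ::= e T
   6  $ Q c T e  e c e $    match e
   7  $ Q c T    c e $      expand T ::= epsilon
   8  $ Q c      c e $      match c
   9  $ Q        e $        expand Q ::= e T
  10  $ T e      e $        match e
  11  $ T        $          expand T ::= epsilon
Accept reached after 11 steps.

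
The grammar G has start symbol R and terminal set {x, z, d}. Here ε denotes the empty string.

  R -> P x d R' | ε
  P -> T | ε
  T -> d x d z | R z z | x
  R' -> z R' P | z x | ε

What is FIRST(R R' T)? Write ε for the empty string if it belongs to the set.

{d, x, z}

FIRST(R') = {ε, z}
FIRST(R) = {ε, d, x, z}  (via P x d R')
FIRST(T) = {d, x, z}  (via R z z)
FIRST(P) = {ε, d, x, z}  (via T)
FIRST(R R' T): take FIRST of each symbol in turn, carrying on past any symbol whose FIRST contains ε; result {d, x, z}.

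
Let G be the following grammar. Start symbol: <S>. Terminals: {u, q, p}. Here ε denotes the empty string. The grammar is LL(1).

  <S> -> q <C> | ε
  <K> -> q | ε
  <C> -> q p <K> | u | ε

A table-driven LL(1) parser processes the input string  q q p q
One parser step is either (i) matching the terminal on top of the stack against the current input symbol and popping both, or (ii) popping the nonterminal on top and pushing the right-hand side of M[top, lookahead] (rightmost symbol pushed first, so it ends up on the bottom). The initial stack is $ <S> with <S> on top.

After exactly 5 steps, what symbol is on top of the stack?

     Stack      Input      Action
  1  $ <S>      q q p q $  expand <S> -> q <C>
  2  $ <C> q    q q p q $  match q
  3  $ <C>      q p q $    expand <C> -> q p <K>
  4  $ <K> p q  q p q $    match q
  5  $ <K> p    p q $      match p
Stack after step 5: $ <K> (top = <K>).

<K>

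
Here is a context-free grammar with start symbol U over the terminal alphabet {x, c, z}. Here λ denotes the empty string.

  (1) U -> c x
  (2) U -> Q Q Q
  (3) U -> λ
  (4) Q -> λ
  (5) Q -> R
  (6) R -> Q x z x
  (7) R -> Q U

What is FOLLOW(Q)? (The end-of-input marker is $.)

FIRST(U) = {λ, c, x}  (via Q Q Q)
FIRST(Q) = {λ, c, x}  (via R)
FIRST(R) = {λ, c, x}  (via Q x z x, Q U)
FOLLOW(U) includes $ since U is the start symbol.
FOLLOW(U): in R->Q U, the suffix after U is empty, so FOLLOW(U) ⊇ FOLLOW(R) = {$, c, x}. Thus FOLLOW(U) = {$, c, x}.
FOLLOW(Q): in U->Q Q Q (occurrence 1), Q is followed by Q Q with FIRST {λ, c, x}; in U->Q Q Q (occurrence 1), the suffix after Q is nullable, so FOLLOW(Q) ⊇ FOLLOW(U) = {$, c, x}; in U->Q Q Q (occurrence 2), Q is followed by Q with FIRST {λ, c, x}; in U->Q Q Q (occurrence 2), the suffix after Q is nullable, so FOLLOW(Q) ⊇ FOLLOW(U) = {$, c, x}; in U->Q Q Q (occurrence 3), the suffix after Q is empty, so FOLLOW(Q) ⊇ FOLLOW(U) = {$, c, x}; in R->Q x z x, Q is followed by x z x with FIRST {x}; in R->Q U, Q is followed by U with FIRST {λ, c, x}; in R->Q U, the suffix after Q is nullable, so FOLLOW(Q) ⊇ FOLLOW(R) = {$, c, x}. Thus FOLLOW(Q) = {$, c, x}.
FOLLOW(R): in Q->R, the suffix after R is empty, so FOLLOW(R) ⊇ FOLLOW(Q) = {$, c, x}. Thus FOLLOW(R) = {$, c, x}.

{$, c, x}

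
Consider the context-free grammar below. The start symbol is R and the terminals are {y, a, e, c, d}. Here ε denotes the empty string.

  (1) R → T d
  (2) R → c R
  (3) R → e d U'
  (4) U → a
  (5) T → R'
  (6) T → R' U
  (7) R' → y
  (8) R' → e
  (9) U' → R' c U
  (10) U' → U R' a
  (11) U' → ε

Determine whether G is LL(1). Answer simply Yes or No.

FIRST(R) = {c, e, y}
FIRST(U) = {a}
FIRST(T) = {e, y}
FIRST(R') = {e, y}
FIRST(U') = {ε, a, e, y}
FOLLOW(R) = {$}
FOLLOW(U) = {$, d, e, y}
FOLLOW(T) = {d}
FOLLOW(R') = {a, c, d}
FOLLOW(U') = {$}
Cell M[R, e] receives both R → T d and R → e d U' — the grammar is not LL(1).

No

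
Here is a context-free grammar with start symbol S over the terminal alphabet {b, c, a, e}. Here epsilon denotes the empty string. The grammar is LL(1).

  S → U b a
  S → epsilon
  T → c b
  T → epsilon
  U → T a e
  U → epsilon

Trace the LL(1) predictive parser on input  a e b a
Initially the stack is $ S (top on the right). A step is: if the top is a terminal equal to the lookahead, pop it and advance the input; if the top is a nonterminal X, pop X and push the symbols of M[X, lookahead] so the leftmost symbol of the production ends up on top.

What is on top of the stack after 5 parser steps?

b

     Stack        Input      Action
  1  $ S          a e b a $  expand S → U b a
  2  $ a b U      a e b a $  expand U → T a e
  3  $ a b e a T  a e b a $  expand T → epsilon
  4  $ a b e a    a e b a $  match a
  5  $ a b e      e b a $    match e
Stack after step 5: $ a b (top = b).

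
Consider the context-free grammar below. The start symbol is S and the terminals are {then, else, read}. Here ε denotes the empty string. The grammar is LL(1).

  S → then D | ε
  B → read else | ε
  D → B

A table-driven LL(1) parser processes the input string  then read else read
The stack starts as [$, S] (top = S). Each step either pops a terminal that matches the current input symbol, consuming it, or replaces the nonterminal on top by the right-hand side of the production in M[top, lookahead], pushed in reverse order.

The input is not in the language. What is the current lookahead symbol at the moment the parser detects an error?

     Stack        Input                  Action
  1  $ S          then read else read $  expand S → then D
  2  $ D then     then read else read $  match then
  3  $ D          read else read $       expand D → B
  4  $ B          read else read $       expand B → read else
  5  $ else read  read else read $       match read
  6  $ else       else read $            match else
  7  $            read $                 error: stack empty but input remains

read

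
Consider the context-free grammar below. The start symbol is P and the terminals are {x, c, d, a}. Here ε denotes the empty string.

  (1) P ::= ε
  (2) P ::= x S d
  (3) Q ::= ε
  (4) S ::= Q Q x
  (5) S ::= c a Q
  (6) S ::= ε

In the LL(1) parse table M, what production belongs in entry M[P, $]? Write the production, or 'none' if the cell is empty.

FIRST(P) = {ε, x}
FIRST(Q) = {ε}
FIRST(S) = {ε, c, x}  (via Q Q x)
FOLLOW(P) includes $ since P is the start symbol.
FOLLOW(P): P appears on no right-hand side. Thus FOLLOW(P) = {$}.
For P ::= ε: FIRST(ε) = {ε}, so it goes in M[P, t] for t ∈ {}; since ε ∈ FIRST, also for every t ∈ FOLLOW(P) = {$}.
For P ::= x S d: FIRST(x S d) = {x}, so it goes in M[P, t] for t ∈ {x}.

P ::= ε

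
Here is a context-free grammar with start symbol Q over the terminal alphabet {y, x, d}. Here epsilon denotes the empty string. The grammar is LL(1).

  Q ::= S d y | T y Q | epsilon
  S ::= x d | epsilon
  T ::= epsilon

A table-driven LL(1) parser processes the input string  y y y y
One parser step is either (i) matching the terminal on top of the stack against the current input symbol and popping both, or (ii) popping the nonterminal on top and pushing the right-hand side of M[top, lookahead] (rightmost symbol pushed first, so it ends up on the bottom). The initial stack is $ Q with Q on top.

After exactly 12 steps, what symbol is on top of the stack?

Q

      Stack    Input      Action
   1  $ Q      y y y y $  expand Q ::= T y Q
   2  $ Q y T  y y y y $  expand T ::= epsilon
   3  $ Q y    y y y y $  match y
   4  $ Q      y y y $    expand Q ::= T y Q
   5  $ Q y T  y y y $    expand T ::= epsilon
   6  $ Q y    y y y $    match y
   7  $ Q      y y $      expand Q ::= T y Q
   8  $ Q y T  y y $      expand T ::= epsilon
   9  $ Q y    y y $      match y
  10  $ Q      y $        expand Q ::= T y Q
  11  $ Q y T  y $        expand T ::= epsilon
  12  $ Q y    y $        match y
Stack after step 12: $ Q (top = Q).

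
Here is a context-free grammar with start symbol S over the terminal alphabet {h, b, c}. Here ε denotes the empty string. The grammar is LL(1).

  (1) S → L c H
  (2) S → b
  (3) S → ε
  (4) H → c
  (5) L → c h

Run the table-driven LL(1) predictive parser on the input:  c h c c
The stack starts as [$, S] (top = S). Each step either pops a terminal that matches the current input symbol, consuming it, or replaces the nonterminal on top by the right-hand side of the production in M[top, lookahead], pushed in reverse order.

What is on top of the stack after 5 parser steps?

step 1: stack=$ S  input=c h c c $  — expand S → L c H
step 2: stack=$ H c L  input=c h c c $  — expand L → c h
step 3: stack=$ H c h c  input=c h c c $  — match c
step 4: stack=$ H c h  input=h c c $  — match h
step 5: stack=$ H c  input=c c $  — match c
Stack after step 5: $ H (top = H).

H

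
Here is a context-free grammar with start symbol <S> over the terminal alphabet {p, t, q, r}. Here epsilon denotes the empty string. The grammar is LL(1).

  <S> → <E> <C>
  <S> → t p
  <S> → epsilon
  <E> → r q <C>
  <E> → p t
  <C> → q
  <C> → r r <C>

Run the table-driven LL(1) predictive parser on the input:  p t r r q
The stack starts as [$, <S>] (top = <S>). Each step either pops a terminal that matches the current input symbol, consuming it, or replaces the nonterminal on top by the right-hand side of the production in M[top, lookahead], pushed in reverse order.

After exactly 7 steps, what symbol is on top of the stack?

<C>

step 1: stack=$ <S>  input=p t r r q $  — expand <S> → <E> <C>
step 2: stack=$ <C> <E>  input=p t r r q $  — expand <E> → p t
step 3: stack=$ <C> t p  input=p t r r q $  — match p
step 4: stack=$ <C> t  input=t r r q $  — match t
step 5: stack=$ <C>  input=r r q $  — expand <C> → r r <C>
step 6: stack=$ <C> r r  input=r r q $  — match r
step 7: stack=$ <C> r  input=r q $  — match r
Stack after step 7: $ <C> (top = <C>).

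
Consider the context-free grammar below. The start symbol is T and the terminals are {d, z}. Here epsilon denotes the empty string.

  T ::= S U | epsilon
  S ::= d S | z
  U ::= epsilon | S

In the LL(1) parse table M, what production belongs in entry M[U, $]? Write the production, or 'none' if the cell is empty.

U ::= epsilon

FIRST(S): from S::=d S we get {d}; from S::=z we get {z}. So FIRST(S) = {d, z}.
FIRST(T): from T::=S U we get {d, z}; from T::=epsilon we get {epsilon}. So FIRST(T) = {epsilon, d, z}.
FIRST(U): from U::=epsilon we get {epsilon}; from U::=S we get {d, z}. So FIRST(U) = {epsilon, d, z}.
FOLLOW(T) includes $ since T is the start symbol.
FOLLOW(T): T appears on no right-hand side. Thus FOLLOW(T) = {$}.
FOLLOW(U): in T::=S U, the suffix after U is empty, so FOLLOW(U) ⊇ FOLLOW(T) = {$}. Thus FOLLOW(U) = {$}.
For U ::= epsilon: FIRST(epsilon) = {epsilon}, so it goes in M[U, t] for t ∈ {}; since epsilon ∈ FIRST, also for every t ∈ FOLLOW(U) = {$}.
For U ::= S: FIRST(S) = {d, z}, so it goes in M[U, t] for t ∈ {d, z}.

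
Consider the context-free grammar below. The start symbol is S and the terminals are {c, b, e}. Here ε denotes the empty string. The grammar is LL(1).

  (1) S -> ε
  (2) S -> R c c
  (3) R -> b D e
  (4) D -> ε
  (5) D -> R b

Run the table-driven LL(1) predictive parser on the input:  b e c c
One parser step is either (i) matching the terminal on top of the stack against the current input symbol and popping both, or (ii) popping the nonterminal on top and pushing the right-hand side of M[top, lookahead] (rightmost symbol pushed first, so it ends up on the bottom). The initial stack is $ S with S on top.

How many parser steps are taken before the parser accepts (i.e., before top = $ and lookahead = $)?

step 1: stack=$ S  input=b e c c $  — expand S -> R c c
step 2: stack=$ c c R  input=b e c c $  — expand R -> b D e
step 3: stack=$ c c e D b  input=b e c c $  — match b
step 4: stack=$ c c e D  input=e c c $  — expand D -> ε
step 5: stack=$ c c e  input=e c c $  — match e
step 6: stack=$ c c  input=c c $  — match c
step 7: stack=$ c  input=c $  — match c
Accept reached after 7 steps.

7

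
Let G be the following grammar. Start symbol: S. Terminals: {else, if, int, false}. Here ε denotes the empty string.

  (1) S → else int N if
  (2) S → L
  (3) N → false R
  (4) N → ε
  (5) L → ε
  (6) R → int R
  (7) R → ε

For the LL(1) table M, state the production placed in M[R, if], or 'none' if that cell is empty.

FIRST(N) = {ε, false}
FIRST(L) = {ε}
FIRST(R) = {ε, int}
FIRST(S) = {ε, else}  (via L)
FOLLOW(S) includes $ since S is the start symbol.
FOLLOW(N): in S→else int N if, N is followed by if with FIRST {if}. Thus FOLLOW(N) = {if}.
FOLLOW(R): in N→false R, the suffix after R is empty, so FOLLOW(R) ⊇ FOLLOW(N) = {if}; in R→int R, the suffix after R is empty (adds nothing new). Thus FOLLOW(R) = {if}.
For R → int R: FIRST(int R) = {int}, so it goes in M[R, t] for t ∈ {int}.
For R → ε: FIRST(ε) = {ε}, so it goes in M[R, t] for t ∈ {}; since ε ∈ FIRST, also for every t ∈ FOLLOW(R) = {if}.

R → ε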